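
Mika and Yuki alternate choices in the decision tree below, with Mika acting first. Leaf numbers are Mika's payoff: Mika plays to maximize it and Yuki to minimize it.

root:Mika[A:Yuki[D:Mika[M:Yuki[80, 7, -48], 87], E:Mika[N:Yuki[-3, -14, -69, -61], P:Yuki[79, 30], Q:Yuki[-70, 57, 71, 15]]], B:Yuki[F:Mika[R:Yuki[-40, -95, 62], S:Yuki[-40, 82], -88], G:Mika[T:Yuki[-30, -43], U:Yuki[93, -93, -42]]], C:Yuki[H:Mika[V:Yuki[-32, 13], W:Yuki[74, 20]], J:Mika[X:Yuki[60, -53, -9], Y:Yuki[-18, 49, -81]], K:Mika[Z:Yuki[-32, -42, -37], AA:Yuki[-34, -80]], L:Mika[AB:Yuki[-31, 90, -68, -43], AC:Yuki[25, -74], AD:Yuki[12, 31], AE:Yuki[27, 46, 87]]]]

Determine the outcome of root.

30

M (Yuki): min(80, 7, -48) = -48
D (Mika): max(-48, 87) = 87
N (Yuki): min(-3, -14, -69, -61) = -69
P (Yuki): min(79, 30) = 30
Q (Yuki): min(-70, 57, 71, 15) = -70
E (Mika): max(-69, 30, -70) = 30
A (Yuki): min(87, 30) = 30
R (Yuki): min(-40, -95, 62) = -95
S (Yuki): min(-40, 82) = -40
F (Mika): max(-95, -40, -88) = -40
T (Yuki): min(-30, -43) = -43
U (Yuki): min(93, -93, -42) = -93
G (Mika): max(-43, -93) = -43
B (Yuki): min(-40, -43) = -43
V (Yuki): min(-32, 13) = -32
W (Yuki): min(74, 20) = 20
H (Mika): max(-32, 20) = 20
X (Yuki): min(60, -53, -9) = -53
Y (Yuki): min(-18, 49, -81) = -81
J (Mika): max(-53, -81) = -53
Z (Yuki): min(-32, -42, -37) = -42
AA (Yuki): min(-34, -80) = -80
K (Mika): max(-42, -80) = -42
AB (Yuki): min(-31, 90, -68, -43) = -68
AC (Yuki): min(25, -74) = -74
AD (Yuki): min(12, 31) = 12
AE (Yuki): min(27, 46, 87) = 27
L (Mika): max(-68, -74, 12, 27) = 27
C (Yuki): min(20, -53, -42, 27) = -53
root (Mika): max(30, -43, -53) = 30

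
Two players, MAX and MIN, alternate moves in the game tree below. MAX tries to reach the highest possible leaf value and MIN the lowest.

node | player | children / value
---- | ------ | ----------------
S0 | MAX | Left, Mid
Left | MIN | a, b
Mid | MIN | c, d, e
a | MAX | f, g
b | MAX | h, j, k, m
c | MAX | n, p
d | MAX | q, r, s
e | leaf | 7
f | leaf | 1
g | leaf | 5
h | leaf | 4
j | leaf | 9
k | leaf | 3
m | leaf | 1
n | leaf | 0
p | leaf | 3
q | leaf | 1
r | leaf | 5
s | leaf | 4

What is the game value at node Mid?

3

c (MAX): max(0, 3) = 3
d (MAX): max(1, 5, 4) = 5
Mid (MIN): min(3, 5, 7) = 3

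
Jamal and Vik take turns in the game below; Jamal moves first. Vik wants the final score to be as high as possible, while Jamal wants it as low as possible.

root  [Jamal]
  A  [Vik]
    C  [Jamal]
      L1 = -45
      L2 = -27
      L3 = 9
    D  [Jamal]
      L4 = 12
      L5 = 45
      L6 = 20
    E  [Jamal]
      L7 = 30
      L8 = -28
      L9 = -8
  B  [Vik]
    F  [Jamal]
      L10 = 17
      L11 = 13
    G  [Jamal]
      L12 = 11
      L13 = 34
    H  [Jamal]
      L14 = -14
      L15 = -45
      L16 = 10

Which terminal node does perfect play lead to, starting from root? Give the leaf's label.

C (Jamal): min(-45, -27, 9) = -45
D (Jamal): min(12, 45, 20) = 12
E (Jamal): min(30, -28, -8) = -28
A (Vik): max(-45, 12, -28) = 12
F (Jamal): min(17, 13) = 13
G (Jamal): min(11, 34) = 11
H (Jamal): min(-14, -45, 10) = -45
B (Vik): max(13, 11, -45) = 13
root (Jamal): min(12, 13) = 12
At root, Jamal picks A (lowest: 12).
At A, Vik picks D (highest: 12).
At D, Jamal picks L4 (lowest: 12).
Terminal value 12.

L4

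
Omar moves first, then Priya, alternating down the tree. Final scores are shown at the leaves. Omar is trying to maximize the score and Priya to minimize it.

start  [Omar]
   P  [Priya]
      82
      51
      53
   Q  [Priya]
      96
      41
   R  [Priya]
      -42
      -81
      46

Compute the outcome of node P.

P (Priya): min(82, 51, 53) = 51

51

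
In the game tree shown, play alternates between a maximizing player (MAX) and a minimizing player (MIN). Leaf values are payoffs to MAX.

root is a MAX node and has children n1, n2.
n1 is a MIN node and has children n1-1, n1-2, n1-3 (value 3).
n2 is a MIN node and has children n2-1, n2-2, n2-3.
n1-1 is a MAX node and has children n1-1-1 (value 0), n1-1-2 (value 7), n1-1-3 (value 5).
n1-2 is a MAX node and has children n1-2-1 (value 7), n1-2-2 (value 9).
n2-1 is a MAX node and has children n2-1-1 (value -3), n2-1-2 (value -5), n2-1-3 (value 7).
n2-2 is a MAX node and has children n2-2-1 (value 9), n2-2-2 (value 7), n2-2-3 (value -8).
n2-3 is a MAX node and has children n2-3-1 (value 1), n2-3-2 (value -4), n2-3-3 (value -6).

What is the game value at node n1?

n1-1 (MAX): max(0, 7, 5) = 7
n1-2 (MAX): max(7, 9) = 9
n1 (MIN): min(7, 9, 3) = 3

3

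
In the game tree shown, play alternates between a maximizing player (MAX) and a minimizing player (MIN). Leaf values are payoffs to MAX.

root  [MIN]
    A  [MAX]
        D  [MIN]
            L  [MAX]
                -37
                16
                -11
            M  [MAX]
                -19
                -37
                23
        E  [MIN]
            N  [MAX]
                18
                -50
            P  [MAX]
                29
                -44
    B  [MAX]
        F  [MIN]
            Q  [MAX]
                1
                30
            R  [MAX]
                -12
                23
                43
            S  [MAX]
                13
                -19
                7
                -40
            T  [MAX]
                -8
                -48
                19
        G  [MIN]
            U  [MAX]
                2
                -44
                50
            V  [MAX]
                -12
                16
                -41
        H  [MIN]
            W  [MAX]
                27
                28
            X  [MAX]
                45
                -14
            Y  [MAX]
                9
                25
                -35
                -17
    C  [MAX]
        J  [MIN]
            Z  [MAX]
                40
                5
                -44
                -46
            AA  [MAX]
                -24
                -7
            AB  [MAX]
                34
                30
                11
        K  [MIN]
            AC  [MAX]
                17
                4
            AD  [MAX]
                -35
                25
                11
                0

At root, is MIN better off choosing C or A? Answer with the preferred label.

Z (MAX): max(40, 5, -44, -46) = 40
AA (MAX): max(-24, -7) = -7
AB (MAX): max(34, 30, 11) = 34
J (MIN): min(40, -7, 34) = -7
AC (MAX): max(17, 4) = 17
AD (MAX): max(-35, 25, 11, 0) = 25
K (MIN): min(17, 25) = 17
C (MAX): max(-7, 17) = 17
L (MAX): max(-37, 16, -11) = 16
M (MAX): max(-19, -37, 23) = 23
D (MIN): min(16, 23) = 16
N (MAX): max(18, -50) = 18
P (MAX): max(29, -44) = 29
E (MIN): min(18, 29) = 18
A (MAX): max(16, 18) = 18
MIN prefers the lower value; C=17, A=18. C is better since 17 < 18.

C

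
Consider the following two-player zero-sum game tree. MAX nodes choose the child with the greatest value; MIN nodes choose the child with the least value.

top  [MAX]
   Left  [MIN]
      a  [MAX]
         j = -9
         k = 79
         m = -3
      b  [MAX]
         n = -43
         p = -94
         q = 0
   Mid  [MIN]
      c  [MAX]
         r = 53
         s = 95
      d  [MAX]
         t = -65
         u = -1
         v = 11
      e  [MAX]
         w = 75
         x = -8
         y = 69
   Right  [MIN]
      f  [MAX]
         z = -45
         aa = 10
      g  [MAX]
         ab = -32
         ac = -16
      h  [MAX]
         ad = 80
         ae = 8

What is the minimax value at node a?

a (MAX): max(-9, 79, -3) = 79

79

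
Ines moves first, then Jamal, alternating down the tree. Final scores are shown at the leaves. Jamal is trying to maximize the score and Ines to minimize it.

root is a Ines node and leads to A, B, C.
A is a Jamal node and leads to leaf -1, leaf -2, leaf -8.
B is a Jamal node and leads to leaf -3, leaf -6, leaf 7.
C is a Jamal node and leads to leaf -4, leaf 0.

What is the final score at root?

-1

A (Jamal): max(-1, -2, -8) = -1
B (Jamal): max(-3, -6, 7) = 7
C (Jamal): max(-4, 0) = 0
root (Ines): min(-1, 7, 0) = -1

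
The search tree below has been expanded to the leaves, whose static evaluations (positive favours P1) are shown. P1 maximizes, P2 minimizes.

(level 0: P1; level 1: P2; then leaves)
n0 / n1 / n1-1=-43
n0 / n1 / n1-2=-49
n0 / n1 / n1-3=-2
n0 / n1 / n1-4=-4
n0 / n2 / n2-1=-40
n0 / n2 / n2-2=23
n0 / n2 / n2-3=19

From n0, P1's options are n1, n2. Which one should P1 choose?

n1 (P2): min(-43, -49, -2, -4) = -49
n2 (P2): min(-40, 23, 19) = -40
n0 (P1): max(-49, -40) = -40
P1 at n0 wants the highest of {n1=-49, n2=-40}, so chooses n2.

n2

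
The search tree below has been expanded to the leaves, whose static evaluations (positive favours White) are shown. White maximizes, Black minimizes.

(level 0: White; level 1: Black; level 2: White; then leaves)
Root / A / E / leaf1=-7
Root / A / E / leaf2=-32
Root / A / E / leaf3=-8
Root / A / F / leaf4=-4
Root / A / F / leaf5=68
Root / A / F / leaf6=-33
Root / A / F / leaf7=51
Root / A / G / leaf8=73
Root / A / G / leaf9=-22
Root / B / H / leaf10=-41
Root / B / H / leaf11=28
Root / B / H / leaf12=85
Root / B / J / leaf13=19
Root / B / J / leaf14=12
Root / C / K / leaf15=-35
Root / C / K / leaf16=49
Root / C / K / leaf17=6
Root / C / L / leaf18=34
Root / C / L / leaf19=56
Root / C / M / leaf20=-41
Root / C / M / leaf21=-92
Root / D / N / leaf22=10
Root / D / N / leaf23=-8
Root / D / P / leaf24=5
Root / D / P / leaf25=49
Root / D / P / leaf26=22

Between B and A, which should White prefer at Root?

B

H (White): max(-41, 28, 85) = 85
J (White): max(19, 12) = 19
B (Black): min(85, 19) = 19
E (White): max(-7, -32, -8) = -7
F (White): max(-4, 68, -33, 51) = 68
G (White): max(73, -22) = 73
A (Black): min(-7, 68, 73) = -7
White prefers the higher value; B=19, A=-7. B is better since 19 > -7.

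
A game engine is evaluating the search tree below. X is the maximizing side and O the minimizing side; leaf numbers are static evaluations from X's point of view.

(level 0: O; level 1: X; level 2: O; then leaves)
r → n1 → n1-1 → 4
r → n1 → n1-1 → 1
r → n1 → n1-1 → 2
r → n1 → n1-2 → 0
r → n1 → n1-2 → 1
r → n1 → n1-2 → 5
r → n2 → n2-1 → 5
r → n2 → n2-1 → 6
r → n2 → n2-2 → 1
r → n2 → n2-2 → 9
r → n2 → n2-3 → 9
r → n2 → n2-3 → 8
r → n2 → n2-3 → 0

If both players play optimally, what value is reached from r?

1

n1-1 (O): min(4, 1, 2) = 1
n1-2 (O): min(0, 1, 5) = 0
n1 (X): max(1, 0) = 1
n2-1 (O): min(5, 6) = 5
n2-2 (O): min(1, 9) = 1
n2-3 (O): min(9, 8, 0) = 0
n2 (X): max(5, 1, 0) = 5
r (O): min(1, 5) = 1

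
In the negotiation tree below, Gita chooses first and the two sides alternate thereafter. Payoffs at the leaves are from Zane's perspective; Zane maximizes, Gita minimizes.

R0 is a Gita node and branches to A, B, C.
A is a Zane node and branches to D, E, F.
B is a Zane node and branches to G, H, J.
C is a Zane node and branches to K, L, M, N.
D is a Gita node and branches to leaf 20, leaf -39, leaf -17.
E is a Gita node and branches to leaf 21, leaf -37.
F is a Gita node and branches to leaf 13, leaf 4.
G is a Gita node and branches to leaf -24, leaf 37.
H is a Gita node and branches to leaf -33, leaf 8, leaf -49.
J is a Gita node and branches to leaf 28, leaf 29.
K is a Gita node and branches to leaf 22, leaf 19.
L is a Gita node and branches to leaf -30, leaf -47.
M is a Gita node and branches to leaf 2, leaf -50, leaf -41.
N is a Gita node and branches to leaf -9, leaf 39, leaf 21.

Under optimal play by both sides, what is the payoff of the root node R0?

4

D (Gita): min(20, -39, -17) = -39
E (Gita): min(21, -37) = -37
F (Gita): min(13, 4) = 4
A (Zane): max(-39, -37, 4) = 4
G (Gita): min(-24, 37) = -24
H (Gita): min(-33, 8, -49) = -49
J (Gita): min(28, 29) = 28
B (Zane): max(-24, -49, 28) = 28
K (Gita): min(22, 19) = 19
L (Gita): min(-30, -47) = -47
M (Gita): min(2, -50, -41) = -50
N (Gita): min(-9, 39, 21) = -9
C (Zane): max(19, -47, -50, -9) = 19
R0 (Gita): min(4, 28, 19) = 4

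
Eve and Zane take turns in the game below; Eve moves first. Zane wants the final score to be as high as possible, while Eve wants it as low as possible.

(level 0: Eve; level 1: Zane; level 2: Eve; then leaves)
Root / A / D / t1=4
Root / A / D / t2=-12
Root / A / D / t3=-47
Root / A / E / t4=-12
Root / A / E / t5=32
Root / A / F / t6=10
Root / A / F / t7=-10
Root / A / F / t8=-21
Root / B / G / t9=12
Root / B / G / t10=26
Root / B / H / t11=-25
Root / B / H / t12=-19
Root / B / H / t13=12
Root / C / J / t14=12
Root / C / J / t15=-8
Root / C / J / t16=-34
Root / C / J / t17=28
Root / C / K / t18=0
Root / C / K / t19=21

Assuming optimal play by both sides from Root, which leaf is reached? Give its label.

D (Eve): min(4, -12, -47) = -47
E (Eve): min(-12, 32) = -12
F (Eve): min(10, -10, -21) = -21
A (Zane): max(-47, -12, -21) = -12
G (Eve): min(12, 26) = 12
H (Eve): min(-25, -19, 12) = -25
B (Zane): max(12, -25) = 12
J (Eve): min(12, -8, -34, 28) = -34
K (Eve): min(0, 21) = 0
C (Zane): max(-34, 0) = 0
Root (Eve): min(-12, 12, 0) = -12
At Root, Eve picks A (lowest: -12).
At A, Zane picks E (highest: -12).
At E, Eve picks t4 (lowest: -12).
Terminal value -12.

t4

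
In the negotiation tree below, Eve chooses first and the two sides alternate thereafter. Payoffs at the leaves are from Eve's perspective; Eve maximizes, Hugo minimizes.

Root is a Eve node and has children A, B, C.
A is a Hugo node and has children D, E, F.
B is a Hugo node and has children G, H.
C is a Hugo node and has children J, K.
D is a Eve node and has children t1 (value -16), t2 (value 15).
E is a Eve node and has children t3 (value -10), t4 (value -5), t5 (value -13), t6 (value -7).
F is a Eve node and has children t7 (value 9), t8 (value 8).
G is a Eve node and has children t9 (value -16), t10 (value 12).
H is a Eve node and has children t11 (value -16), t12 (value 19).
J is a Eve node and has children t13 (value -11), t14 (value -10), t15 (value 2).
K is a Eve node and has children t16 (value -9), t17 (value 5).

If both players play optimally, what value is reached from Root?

12

D (Eve): max(-16, 15) = 15
E (Eve): max(-10, -5, -13, -7) = -5
F (Eve): max(9, 8) = 9
A (Hugo): min(15, -5, 9) = -5
G (Eve): max(-16, 12) = 12
H (Eve): max(-16, 19) = 19
B (Hugo): min(12, 19) = 12
J (Eve): max(-11, -10, 2) = 2
K (Eve): max(-9, 5) = 5
C (Hugo): min(2, 5) = 2
Root (Eve): max(-5, 12, 2) = 12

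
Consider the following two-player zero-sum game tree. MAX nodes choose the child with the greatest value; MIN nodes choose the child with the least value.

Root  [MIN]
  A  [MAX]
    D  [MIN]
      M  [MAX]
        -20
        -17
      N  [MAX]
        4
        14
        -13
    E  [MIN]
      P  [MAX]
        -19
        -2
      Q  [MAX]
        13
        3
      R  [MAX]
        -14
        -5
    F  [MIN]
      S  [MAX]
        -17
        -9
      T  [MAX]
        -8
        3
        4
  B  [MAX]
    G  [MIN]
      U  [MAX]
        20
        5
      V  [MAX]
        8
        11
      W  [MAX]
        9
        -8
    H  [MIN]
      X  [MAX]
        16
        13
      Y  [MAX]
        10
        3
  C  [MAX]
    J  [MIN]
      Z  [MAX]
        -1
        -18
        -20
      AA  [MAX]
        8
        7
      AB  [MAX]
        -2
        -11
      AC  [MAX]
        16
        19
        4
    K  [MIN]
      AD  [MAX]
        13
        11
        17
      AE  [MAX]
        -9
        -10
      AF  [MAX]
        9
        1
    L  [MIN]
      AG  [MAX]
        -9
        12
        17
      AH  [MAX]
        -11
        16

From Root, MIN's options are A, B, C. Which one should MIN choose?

M (MAX): max(-20, -17) = -17
N (MAX): max(4, 14, -13) = 14
D (MIN): min(-17, 14) = -17
P (MAX): max(-19, -2) = -2
Q (MAX): max(13, 3) = 13
R (MAX): max(-14, -5) = -5
E (MIN): min(-2, 13, -5) = -5
S (MAX): max(-17, -9) = -9
T (MAX): max(-8, 3, 4) = 4
F (MIN): min(-9, 4) = -9
A (MAX): max(-17, -5, -9) = -5
U (MAX): max(20, 5) = 20
V (MAX): max(8, 11) = 11
W (MAX): max(9, -8) = 9
G (MIN): min(20, 11, 9) = 9
X (MAX): max(16, 13) = 16
Y (MAX): max(10, 3) = 10
H (MIN): min(16, 10) = 10
B (MAX): max(9, 10) = 10
Z (MAX): max(-1, -18, -20) = -1
AA (MAX): max(8, 7) = 8
AB (MAX): max(-2, -11) = -2
AC (MAX): max(16, 19, 4) = 19
J (MIN): min(-1, 8, -2, 19) = -2
AD (MAX): max(13, 11, 17) = 17
AE (MAX): max(-9, -10) = -9
AF (MAX): max(9, 1) = 9
K (MIN): min(17, -9, 9) = -9
AG (MAX): max(-9, 12, 17) = 17
AH (MAX): max(-11, 16) = 16
L (MIN): min(17, 16) = 16
C (MAX): max(-2, -9, 16) = 16
Root (MIN): min(-5, 10, 16) = -5
MIN at Root wants the lowest of {A=-5, B=10, C=16}, so chooses A.

A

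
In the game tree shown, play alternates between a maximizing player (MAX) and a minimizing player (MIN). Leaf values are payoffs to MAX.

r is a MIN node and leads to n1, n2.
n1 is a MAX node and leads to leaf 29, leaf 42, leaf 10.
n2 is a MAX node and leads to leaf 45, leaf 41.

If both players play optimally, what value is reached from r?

42

n1 (MAX): max(29, 42, 10) = 42
n2 (MAX): max(45, 41) = 45
r (MIN): min(42, 45) = 42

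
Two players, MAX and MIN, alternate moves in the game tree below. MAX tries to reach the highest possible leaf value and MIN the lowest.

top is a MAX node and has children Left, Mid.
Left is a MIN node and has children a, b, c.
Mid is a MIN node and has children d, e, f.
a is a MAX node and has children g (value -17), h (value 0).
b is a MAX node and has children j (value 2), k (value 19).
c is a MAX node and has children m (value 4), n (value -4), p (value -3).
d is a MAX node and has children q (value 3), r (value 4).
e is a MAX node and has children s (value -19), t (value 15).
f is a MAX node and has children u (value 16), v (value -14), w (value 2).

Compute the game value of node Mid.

4

d (MAX): max(3, 4) = 4
e (MAX): max(-19, 15) = 15
f (MAX): max(16, -14, 2) = 16
Mid (MIN): min(4, 15, 16) = 4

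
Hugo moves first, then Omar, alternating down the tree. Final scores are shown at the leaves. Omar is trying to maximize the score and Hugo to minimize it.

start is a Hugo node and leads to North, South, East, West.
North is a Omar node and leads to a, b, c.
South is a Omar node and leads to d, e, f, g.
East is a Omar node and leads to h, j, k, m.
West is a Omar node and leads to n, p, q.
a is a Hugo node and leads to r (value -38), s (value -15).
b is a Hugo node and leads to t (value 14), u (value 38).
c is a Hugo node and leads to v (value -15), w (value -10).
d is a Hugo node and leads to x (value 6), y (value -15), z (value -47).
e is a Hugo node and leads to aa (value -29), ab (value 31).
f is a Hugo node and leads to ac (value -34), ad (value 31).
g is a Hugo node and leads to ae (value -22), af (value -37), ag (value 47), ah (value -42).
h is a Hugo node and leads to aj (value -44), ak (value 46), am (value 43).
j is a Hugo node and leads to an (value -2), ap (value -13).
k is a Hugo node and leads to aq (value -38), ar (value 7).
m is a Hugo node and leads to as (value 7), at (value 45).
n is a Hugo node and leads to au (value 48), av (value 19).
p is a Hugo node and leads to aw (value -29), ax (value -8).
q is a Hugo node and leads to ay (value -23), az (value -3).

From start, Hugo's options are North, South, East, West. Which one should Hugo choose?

South

a (Hugo): min(-38, -15) = -38
b (Hugo): min(14, 38) = 14
c (Hugo): min(-15, -10) = -15
North (Omar): max(-38, 14, -15) = 14
d (Hugo): min(6, -15, -47) = -47
e (Hugo): min(-29, 31) = -29
f (Hugo): min(-34, 31) = -34
g (Hugo): min(-22, -37, 47, -42) = -42
South (Omar): max(-47, -29, -34, -42) = -29
h (Hugo): min(-44, 46, 43) = -44
j (Hugo): min(-2, -13) = -13
k (Hugo): min(-38, 7) = -38
m (Hugo): min(7, 45) = 7
East (Omar): max(-44, -13, -38, 7) = 7
n (Hugo): min(48, 19) = 19
p (Hugo): min(-29, -8) = -29
q (Hugo): min(-23, -3) = -23
West (Omar): max(19, -29, -23) = 19
start (Hugo): min(14, -29, 7, 19) = -29
Hugo at start wants the lowest of {North=14, South=-29, East=7, West=19}, so chooses South.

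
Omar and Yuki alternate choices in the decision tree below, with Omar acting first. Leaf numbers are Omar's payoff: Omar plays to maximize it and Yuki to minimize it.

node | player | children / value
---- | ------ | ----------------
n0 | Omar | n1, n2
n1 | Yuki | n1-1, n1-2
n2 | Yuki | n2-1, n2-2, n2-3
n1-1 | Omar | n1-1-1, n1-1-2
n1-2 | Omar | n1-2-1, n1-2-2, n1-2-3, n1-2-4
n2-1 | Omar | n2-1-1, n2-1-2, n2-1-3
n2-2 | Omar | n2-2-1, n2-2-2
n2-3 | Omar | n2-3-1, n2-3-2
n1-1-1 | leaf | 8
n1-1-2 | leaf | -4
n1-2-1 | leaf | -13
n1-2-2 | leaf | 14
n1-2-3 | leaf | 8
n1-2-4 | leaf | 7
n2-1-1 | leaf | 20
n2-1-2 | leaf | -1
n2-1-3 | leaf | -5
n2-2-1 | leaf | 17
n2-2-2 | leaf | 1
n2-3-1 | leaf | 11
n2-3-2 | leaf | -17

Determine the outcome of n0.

11

n1-1 (Omar): max(8, -4) = 8
n1-2 (Omar): max(-13, 14, 8, 7) = 14
n1 (Yuki): min(8, 14) = 8
n2-1 (Omar): max(20, -1, -5) = 20
n2-2 (Omar): max(17, 1) = 17
n2-3 (Omar): max(11, -17) = 11
n2 (Yuki): min(20, 17, 11) = 11
n0 (Omar): max(8, 11) = 11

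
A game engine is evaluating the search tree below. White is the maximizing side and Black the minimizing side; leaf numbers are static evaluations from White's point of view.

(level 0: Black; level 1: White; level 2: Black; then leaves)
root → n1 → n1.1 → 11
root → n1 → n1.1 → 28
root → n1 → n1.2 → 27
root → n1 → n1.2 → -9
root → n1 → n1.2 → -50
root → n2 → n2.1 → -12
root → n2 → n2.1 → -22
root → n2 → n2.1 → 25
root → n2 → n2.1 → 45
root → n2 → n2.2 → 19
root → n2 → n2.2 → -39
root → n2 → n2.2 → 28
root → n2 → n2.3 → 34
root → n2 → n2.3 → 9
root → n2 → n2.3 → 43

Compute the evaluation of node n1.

n1.1 (Black): min(11, 28) = 11
n1.2 (Black): min(27, -9, -50) = -50
n1 (White): max(11, -50) = 11

11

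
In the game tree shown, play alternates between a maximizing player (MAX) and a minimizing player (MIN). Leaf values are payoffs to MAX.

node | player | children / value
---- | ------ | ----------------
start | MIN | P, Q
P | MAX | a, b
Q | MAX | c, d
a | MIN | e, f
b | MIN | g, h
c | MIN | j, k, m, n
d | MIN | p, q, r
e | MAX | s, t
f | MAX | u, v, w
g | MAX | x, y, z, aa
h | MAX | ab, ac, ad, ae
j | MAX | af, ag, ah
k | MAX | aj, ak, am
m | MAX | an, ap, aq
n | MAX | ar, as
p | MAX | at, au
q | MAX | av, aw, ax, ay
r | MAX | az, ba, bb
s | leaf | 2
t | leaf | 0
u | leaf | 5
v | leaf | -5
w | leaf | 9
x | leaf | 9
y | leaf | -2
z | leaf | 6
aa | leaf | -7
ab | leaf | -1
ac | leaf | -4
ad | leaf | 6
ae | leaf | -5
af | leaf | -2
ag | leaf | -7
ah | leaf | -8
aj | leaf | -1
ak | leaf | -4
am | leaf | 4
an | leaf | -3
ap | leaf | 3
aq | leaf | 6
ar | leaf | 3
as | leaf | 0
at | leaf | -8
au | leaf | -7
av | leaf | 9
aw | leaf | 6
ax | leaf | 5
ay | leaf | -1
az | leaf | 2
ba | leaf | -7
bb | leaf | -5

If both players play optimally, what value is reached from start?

e (MAX): max(2, 0) = 2
f (MAX): max(5, -5, 9) = 9
a (MIN): min(2, 9) = 2
g (MAX): max(9, -2, 6, -7) = 9
h (MAX): max(-1, -4, 6, -5) = 6
b (MIN): min(9, 6) = 6
P (MAX): max(2, 6) = 6
j (MAX): max(-2, -7, -8) = -2
k (MAX): max(-1, -4, 4) = 4
m (MAX): max(-3, 3, 6) = 6
n (MAX): max(3, 0) = 3
c (MIN): min(-2, 4, 6, 3) = -2
p (MAX): max(-8, -7) = -7
q (MAX): max(9, 6, 5, -1) = 9
r (MAX): max(2, -7, -5) = 2
d (MIN): min(-7, 9, 2) = -7
Q (MAX): max(-2, -7) = -2
start (MIN): min(6, -2) = -2

-2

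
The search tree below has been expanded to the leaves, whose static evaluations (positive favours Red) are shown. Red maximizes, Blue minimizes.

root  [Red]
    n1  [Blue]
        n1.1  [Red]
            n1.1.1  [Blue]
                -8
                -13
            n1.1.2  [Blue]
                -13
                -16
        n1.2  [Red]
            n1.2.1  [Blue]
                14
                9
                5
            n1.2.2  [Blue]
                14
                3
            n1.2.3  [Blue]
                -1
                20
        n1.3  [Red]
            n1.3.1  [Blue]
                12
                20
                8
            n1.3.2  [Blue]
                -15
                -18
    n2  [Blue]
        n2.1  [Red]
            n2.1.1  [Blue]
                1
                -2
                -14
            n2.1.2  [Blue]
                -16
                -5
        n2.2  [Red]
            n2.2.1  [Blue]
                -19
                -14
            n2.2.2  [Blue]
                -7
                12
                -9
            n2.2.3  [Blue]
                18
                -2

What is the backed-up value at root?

n1.1.1 (Blue): min(-8, -13) = -13
n1.1.2 (Blue): min(-13, -16) = -16
n1.1 (Red): max(-13, -16) = -13
n1.2.1 (Blue): min(14, 9, 5) = 5
n1.2.2 (Blue): min(14, 3) = 3
n1.2.3 (Blue): min(-1, 20) = -1
n1.2 (Red): max(5, 3, -1) = 5
n1.3.1 (Blue): min(12, 20, 8) = 8
n1.3.2 (Blue): min(-15, -18) = -18
n1.3 (Red): max(8, -18) = 8
n1 (Blue): min(-13, 5, 8) = -13
n2.1.1 (Blue): min(1, -2, -14) = -14
n2.1.2 (Blue): min(-16, -5) = -16
n2.1 (Red): max(-14, -16) = -14
n2.2.1 (Blue): min(-19, -14) = -19
n2.2.2 (Blue): min(-7, 12, -9) = -9
n2.2.3 (Blue): min(18, -2) = -2
n2.2 (Red): max(-19, -9, -2) = -2
n2 (Blue): min(-14, -2) = -14
root (Red): max(-13, -14) = -13

-13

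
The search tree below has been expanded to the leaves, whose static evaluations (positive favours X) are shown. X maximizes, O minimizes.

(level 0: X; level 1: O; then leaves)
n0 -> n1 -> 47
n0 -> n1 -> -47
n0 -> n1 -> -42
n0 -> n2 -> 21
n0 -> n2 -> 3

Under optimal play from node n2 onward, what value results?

n2 (O): min(21, 3) = 3

3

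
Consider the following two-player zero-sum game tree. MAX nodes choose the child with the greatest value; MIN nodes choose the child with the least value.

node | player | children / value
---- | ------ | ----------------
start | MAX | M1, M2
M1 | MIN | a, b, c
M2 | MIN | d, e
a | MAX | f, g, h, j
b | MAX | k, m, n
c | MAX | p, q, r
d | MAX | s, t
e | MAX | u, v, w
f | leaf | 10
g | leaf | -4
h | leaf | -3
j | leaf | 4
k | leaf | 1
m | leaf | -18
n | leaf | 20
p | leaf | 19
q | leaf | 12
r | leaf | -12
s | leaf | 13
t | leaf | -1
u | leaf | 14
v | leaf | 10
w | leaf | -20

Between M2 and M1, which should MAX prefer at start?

M2

d (MAX): max(13, -1) = 13
e (MAX): max(14, 10, -20) = 14
M2 (MIN): min(13, 14) = 13
a (MAX): max(10, -4, -3, 4) = 10
b (MAX): max(1, -18, 20) = 20
c (MAX): max(19, 12, -12) = 19
M1 (MIN): min(10, 20, 19) = 10
MAX prefers the higher value; M2=13, M1=10. M2 is better since 13 > 10.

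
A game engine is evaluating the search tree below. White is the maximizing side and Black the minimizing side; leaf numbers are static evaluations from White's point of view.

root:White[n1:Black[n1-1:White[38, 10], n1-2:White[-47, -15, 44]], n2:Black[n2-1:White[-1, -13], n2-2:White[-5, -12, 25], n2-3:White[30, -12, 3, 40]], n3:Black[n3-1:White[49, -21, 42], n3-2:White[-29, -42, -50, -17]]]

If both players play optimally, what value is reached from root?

n1-1 (White): max(38, 10) = 38
n1-2 (White): max(-47, -15, 44) = 44
n1 (Black): min(38, 44) = 38
n2-1 (White): max(-1, -13) = -1
n2-2 (White): max(-5, -12, 25) = 25
n2-3 (White): max(30, -12, 3, 40) = 40
n2 (Black): min(-1, 25, 40) = -1
n3-1 (White): max(49, -21, 42) = 49
n3-2 (White): max(-29, -42, -50, -17) = -17
n3 (Black): min(49, -17) = -17
root (White): max(38, -1, -17) = 38

38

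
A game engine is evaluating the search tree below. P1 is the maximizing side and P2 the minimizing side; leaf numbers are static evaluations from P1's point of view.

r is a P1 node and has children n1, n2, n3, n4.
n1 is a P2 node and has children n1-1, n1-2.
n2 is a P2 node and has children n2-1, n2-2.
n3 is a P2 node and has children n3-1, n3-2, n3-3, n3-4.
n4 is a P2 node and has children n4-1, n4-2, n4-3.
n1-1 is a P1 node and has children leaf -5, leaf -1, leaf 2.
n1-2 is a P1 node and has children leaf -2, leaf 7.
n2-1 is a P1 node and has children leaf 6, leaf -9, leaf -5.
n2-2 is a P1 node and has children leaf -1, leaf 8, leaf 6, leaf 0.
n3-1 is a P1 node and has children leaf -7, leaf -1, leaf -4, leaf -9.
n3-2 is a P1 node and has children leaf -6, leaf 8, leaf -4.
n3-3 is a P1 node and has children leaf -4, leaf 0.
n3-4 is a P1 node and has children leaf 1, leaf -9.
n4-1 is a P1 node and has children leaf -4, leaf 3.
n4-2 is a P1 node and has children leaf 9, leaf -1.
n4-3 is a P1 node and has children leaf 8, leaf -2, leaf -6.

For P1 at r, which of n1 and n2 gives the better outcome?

n2

n1-1 (P1): max(-5, -1, 2) = 2
n1-2 (P1): max(-2, 7) = 7
n1 (P2): min(2, 7) = 2
n2-1 (P1): max(6, -9, -5) = 6
n2-2 (P1): max(-1, 8, 6, 0) = 8
n2 (P2): min(6, 8) = 6
P1 prefers the higher value; n1=2, n2=6. n2 is better since 6 > 2.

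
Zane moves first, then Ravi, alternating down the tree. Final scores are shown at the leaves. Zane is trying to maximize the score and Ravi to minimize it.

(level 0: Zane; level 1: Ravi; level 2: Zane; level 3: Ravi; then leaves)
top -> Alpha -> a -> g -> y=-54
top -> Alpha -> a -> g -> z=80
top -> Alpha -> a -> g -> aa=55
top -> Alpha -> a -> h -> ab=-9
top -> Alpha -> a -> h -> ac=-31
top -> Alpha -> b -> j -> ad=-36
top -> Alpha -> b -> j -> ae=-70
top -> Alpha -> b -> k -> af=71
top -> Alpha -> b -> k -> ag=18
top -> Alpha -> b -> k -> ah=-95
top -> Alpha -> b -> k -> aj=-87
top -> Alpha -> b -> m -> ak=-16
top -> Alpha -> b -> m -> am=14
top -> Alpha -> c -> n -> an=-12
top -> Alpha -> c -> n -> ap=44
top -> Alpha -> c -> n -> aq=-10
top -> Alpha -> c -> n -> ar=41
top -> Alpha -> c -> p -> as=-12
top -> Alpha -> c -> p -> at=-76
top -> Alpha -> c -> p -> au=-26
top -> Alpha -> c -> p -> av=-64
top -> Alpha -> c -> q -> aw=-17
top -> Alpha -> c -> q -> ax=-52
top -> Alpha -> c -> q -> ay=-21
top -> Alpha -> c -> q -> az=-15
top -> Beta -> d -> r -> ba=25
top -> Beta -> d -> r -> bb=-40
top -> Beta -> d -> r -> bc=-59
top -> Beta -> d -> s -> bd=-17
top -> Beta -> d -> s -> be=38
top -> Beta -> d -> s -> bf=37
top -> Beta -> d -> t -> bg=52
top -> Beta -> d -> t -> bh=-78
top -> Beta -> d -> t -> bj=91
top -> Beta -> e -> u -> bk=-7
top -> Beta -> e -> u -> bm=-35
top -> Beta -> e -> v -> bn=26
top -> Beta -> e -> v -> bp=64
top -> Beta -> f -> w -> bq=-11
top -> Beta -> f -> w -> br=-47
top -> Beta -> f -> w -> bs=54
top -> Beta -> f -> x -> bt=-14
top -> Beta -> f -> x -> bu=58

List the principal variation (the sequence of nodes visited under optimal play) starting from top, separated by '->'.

g (Ravi): min(-54, 80, 55) = -54
h (Ravi): min(-9, -31) = -31
a (Zane): max(-54, -31) = -31
j (Ravi): min(-36, -70) = -70
k (Ravi): min(71, 18, -95, -87) = -95
m (Ravi): min(-16, 14) = -16
b (Zane): max(-70, -95, -16) = -16
n (Ravi): min(-12, 44, -10, 41) = -12
p (Ravi): min(-12, -76, -26, -64) = -76
q (Ravi): min(-17, -52, -21, -15) = -52
c (Zane): max(-12, -76, -52) = -12
Alpha (Ravi): min(-31, -16, -12) = -31
r (Ravi): min(25, -40, -59) = -59
s (Ravi): min(-17, 38, 37) = -17
t (Ravi): min(52, -78, 91) = -78
d (Zane): max(-59, -17, -78) = -17
u (Ravi): min(-7, -35) = -35
v (Ravi): min(26, 64) = 26
e (Zane): max(-35, 26) = 26
w (Ravi): min(-11, -47, 54) = -47
x (Ravi): min(-14, 58) = -14
f (Zane): max(-47, -14) = -14
Beta (Ravi): min(-17, 26, -14) = -17
top (Zane): max(-31, -17) = -17
At top, Zane picks Beta (highest: -17).
At Beta, Ravi picks d (lowest: -17).
At d, Zane picks s (highest: -17).
At s, Ravi picks bd (lowest: -17).
Terminal value -17.

top -> Beta -> d -> s -> bd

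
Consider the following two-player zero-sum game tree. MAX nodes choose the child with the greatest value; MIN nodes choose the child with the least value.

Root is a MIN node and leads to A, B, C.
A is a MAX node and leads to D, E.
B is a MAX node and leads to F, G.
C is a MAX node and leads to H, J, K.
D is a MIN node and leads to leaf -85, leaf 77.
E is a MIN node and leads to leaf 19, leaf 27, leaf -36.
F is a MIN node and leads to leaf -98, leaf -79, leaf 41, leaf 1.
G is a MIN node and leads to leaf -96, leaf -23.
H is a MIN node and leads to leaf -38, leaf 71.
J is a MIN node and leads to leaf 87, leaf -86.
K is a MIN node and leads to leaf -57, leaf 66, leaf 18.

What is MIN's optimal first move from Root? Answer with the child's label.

D (MIN): min(-85, 77) = -85
E (MIN): min(19, 27, -36) = -36
A (MAX): max(-85, -36) = -36
F (MIN): min(-98, -79, 41, 1) = -98
G (MIN): min(-96, -23) = -96
B (MAX): max(-98, -96) = -96
H (MIN): min(-38, 71) = -38
J (MIN): min(87, -86) = -86
K (MIN): min(-57, 66, 18) = -57
C (MAX): max(-38, -86, -57) = -38
Root (MIN): min(-36, -96, -38) = -96
MIN at Root wants the lowest of {A=-36, B=-96, C=-38}, so chooses B.

B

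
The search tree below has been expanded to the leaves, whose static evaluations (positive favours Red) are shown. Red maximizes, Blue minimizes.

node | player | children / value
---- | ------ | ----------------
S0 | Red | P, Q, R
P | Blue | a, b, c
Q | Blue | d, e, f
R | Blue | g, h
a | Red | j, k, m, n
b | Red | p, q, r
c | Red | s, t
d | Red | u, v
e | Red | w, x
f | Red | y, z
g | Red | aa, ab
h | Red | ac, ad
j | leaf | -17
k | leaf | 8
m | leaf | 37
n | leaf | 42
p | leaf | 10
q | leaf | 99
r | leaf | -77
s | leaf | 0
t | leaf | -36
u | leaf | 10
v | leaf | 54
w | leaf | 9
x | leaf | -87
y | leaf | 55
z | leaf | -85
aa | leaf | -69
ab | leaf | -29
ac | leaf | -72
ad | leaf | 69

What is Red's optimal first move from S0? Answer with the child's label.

a (Red): max(-17, 8, 37, 42) = 42
b (Red): max(10, 99, -77) = 99
c (Red): max(0, -36) = 0
P (Blue): min(42, 99, 0) = 0
d (Red): max(10, 54) = 54
e (Red): max(9, -87) = 9
f (Red): max(55, -85) = 55
Q (Blue): min(54, 9, 55) = 9
g (Red): max(-69, -29) = -29
h (Red): max(-72, 69) = 69
R (Blue): min(-29, 69) = -29
S0 (Red): max(0, 9, -29) = 9
Red at S0 wants the highest of {P=0, Q=9, R=-29}, so chooses Q.

Q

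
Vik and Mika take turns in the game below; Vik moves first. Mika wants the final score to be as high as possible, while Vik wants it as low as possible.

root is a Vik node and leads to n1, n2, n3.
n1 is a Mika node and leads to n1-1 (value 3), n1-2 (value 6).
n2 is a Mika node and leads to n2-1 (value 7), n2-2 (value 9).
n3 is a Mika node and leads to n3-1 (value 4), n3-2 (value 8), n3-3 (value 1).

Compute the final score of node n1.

n1 (Mika): max(3, 6) = 6

6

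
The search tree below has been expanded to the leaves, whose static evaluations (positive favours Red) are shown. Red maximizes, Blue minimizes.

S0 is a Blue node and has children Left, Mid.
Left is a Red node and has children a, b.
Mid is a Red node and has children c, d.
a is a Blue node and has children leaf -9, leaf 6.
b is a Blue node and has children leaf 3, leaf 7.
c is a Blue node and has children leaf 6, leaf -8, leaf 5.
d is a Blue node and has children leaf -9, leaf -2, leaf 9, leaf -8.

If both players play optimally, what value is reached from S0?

-8

a (Blue): min(-9, 6) = -9
b (Blue): min(3, 7) = 3
Left (Red): max(-9, 3) = 3
c (Blue): min(6, -8, 5) = -8
d (Blue): min(-9, -2, 9, -8) = -9
Mid (Red): max(-8, -9) = -8
S0 (Blue): min(3, -8) = -8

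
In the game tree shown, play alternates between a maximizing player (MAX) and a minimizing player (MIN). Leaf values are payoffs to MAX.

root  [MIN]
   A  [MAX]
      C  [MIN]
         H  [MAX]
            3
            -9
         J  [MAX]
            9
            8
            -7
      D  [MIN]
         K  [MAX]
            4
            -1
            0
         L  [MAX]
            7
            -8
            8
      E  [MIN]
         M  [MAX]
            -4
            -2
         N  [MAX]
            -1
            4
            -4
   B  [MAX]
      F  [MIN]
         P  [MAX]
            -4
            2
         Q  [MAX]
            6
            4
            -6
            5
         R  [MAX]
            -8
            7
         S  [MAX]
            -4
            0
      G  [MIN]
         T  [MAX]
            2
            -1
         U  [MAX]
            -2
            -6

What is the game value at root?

H (MAX): max(3, -9) = 3
J (MAX): max(9, 8, -7) = 9
C (MIN): min(3, 9) = 3
K (MAX): max(4, -1, 0) = 4
L (MAX): max(7, -8, 8) = 8
D (MIN): min(4, 8) = 4
M (MAX): max(-4, -2) = -2
N (MAX): max(-1, 4, -4) = 4
E (MIN): min(-2, 4) = -2
A (MAX): max(3, 4, -2) = 4
P (MAX): max(-4, 2) = 2
Q (MAX): max(6, 4, -6, 5) = 6
R (MAX): max(-8, 7) = 7
S (MAX): max(-4, 0) = 0
F (MIN): min(2, 6, 7, 0) = 0
T (MAX): max(2, -1) = 2
U (MAX): max(-2, -6) = -2
G (MIN): min(2, -2) = -2
B (MAX): max(0, -2) = 0
root (MIN): min(4, 0) = 0

0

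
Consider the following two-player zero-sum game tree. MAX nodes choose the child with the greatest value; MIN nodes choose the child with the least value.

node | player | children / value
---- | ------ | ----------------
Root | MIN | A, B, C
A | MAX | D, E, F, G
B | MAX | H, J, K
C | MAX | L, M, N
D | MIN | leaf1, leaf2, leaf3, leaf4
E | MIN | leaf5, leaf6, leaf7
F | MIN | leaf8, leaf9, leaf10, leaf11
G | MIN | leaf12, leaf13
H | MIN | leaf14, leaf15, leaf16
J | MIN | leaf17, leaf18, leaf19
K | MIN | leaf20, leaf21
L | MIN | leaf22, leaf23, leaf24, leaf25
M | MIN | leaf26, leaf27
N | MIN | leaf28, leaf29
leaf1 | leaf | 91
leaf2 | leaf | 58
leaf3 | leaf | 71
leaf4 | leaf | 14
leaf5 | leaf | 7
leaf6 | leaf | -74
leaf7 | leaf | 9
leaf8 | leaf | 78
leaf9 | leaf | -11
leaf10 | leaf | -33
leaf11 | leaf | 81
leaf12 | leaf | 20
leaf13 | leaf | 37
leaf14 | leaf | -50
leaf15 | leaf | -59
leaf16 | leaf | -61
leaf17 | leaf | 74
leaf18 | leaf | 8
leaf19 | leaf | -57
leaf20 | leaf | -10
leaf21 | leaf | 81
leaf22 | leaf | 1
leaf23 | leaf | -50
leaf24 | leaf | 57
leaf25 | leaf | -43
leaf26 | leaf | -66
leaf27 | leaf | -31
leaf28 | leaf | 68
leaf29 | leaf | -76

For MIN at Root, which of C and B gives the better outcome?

L (MIN): min(1, -50, 57, -43) = -50
M (MIN): min(-66, -31) = -66
N (MIN): min(68, -76) = -76
C (MAX): max(-50, -66, -76) = -50
H (MIN): min(-50, -59, -61) = -61
J (MIN): min(74, 8, -57) = -57
K (MIN): min(-10, 81) = -10
B (MAX): max(-61, -57, -10) = -10
MIN prefers the lower value; C=-50, B=-10. C is better since -50 < -10.

C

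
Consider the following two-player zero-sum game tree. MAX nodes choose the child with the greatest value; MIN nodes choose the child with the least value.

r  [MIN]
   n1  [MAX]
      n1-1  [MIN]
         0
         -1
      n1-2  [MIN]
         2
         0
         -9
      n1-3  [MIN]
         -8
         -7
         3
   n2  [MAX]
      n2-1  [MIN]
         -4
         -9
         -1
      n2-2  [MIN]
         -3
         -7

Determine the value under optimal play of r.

-7

n1-1 (MIN): min(0, -1) = -1
n1-2 (MIN): min(2, 0, -9) = -9
n1-3 (MIN): min(-8, -7, 3) = -8
n1 (MAX): max(-1, -9, -8) = -1
n2-1 (MIN): min(-4, -9, -1) = -9
n2-2 (MIN): min(-3, -7) = -7
n2 (MAX): max(-9, -7) = -7
r (MIN): min(-1, -7) = -7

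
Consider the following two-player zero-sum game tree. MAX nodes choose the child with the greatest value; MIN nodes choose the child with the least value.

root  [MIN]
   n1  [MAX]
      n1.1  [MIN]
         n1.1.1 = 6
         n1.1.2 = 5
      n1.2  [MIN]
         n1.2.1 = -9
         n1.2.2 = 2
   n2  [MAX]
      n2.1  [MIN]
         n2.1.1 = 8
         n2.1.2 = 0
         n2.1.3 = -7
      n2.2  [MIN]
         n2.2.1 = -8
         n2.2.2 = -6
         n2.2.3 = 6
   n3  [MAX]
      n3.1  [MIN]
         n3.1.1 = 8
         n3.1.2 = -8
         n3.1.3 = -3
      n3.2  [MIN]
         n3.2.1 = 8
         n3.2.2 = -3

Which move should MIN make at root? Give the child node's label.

n2

n1.1 (MIN): min(6, 5) = 5
n1.2 (MIN): min(-9, 2) = -9
n1 (MAX): max(5, -9) = 5
n2.1 (MIN): min(8, 0, -7) = -7
n2.2 (MIN): min(-8, -6, 6) = -8
n2 (MAX): max(-7, -8) = -7
n3.1 (MIN): min(8, -8, -3) = -8
n3.2 (MIN): min(8, -3) = -3
n3 (MAX): max(-8, -3) = -3
root (MIN): min(5, -7, -3) = -7
MIN at root wants the lowest of {n1=5, n2=-7, n3=-3}, so chooses n2.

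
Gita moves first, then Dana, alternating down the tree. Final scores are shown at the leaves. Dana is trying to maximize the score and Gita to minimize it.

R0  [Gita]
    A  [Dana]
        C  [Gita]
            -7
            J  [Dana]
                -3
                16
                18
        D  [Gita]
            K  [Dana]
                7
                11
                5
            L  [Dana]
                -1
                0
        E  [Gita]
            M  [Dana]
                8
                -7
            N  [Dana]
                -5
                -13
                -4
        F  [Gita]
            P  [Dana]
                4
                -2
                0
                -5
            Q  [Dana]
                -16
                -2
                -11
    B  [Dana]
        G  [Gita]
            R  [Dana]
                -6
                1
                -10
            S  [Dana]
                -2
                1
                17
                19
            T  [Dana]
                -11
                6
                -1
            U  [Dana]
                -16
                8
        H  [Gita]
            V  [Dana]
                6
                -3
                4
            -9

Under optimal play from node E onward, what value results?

M (Dana): max(8, -7) = 8
N (Dana): max(-5, -13, -4) = -4
E (Gita): min(8, -4) = -4

-4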